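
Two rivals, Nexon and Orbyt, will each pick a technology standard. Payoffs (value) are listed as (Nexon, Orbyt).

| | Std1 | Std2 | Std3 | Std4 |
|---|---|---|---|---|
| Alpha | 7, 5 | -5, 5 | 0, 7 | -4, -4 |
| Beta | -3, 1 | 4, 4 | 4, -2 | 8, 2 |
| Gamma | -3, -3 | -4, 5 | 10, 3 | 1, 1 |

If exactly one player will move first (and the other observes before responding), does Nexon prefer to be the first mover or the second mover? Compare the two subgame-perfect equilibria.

If Nexon leads: Orbyt's best replies are Alpha→Std3, Beta→Std2, Gamma→Std2; Nexon's induced payoffs 0, 4, -4; outcome (Beta, Std2), payoffs (4, 4).
If Orbyt leads: Nexon's best replies are Std1→Alpha, Std2→Beta, Std3→Gamma, Std4→Beta; Orbyt's induced payoffs 5, 4, 3, 2; outcome (Alpha, Std1), payoffs (7, 5).
Nexon gets 4 moving first and 7 moving second, so Nexon prefers to move second.

second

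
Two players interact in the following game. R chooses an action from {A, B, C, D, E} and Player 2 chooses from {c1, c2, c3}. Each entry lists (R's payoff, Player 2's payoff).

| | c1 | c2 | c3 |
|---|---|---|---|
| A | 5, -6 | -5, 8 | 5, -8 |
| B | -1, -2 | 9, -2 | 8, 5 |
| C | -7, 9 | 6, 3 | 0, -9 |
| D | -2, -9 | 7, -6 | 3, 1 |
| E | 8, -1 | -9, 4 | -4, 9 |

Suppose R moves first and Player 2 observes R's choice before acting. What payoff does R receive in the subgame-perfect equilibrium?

8

Solve by backward induction (R leads).
- A → Player 2 plays c2 (best of -6, 8, -8); R gets -5.
- B → Player 2 plays c3 (best of -2, -2, 5); R gets 8.
- C → Player 2 plays c1 (best of 9, 3, -9); R gets -7.
- D → Player 2 plays c3 (best of -9, -6, 1); R gets 3.
- E → Player 2 plays c3 (best of -1, 4, 9); R gets -4.
Maximizing over -5, 8, -7, 3, -4, R chooses B. Subgame-perfect outcome: (B, c3) with payoffs (8, 5).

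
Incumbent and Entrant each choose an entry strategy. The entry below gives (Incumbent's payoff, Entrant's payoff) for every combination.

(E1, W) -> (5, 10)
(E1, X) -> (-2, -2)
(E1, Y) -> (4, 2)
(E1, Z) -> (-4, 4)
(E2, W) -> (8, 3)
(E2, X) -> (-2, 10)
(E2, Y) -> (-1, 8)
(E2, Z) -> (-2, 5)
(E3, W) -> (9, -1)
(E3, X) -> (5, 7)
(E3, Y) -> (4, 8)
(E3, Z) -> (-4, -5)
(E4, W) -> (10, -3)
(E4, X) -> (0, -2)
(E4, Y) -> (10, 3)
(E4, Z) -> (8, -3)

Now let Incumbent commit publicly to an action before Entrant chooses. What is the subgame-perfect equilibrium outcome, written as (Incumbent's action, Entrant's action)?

Entrant best-responds to each possible Incumbent move:
- E1: Entrant compares 10, -2, 2, 4 and picks W; Incumbent would get 5.
- E2: Entrant compares 3, 10, 8, 5 and picks X; Incumbent would get -2.
- E3: Entrant compares -1, 7, 8, -5 and picks Y; Incumbent would get 4.
- E4: Entrant compares -3, -2, 3, -3 and picks Y; Incumbent would get 10.
Incumbent's induced payoffs are 5, -2, 4, 10, so Incumbent commits to E4. Subgame-perfect outcome: (E4, Y) with payoffs (10, 3).

(E4, Y)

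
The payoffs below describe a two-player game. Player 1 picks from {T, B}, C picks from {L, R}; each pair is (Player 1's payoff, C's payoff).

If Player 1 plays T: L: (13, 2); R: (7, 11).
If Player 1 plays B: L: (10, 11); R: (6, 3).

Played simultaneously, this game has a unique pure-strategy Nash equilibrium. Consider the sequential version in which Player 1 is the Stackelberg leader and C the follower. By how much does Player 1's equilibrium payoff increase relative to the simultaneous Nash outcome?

3

Backward induction with Player 1 moving first.
- T → C plays R (best of 2, 11); Player 1 gets 7.
- B → C plays L (best of 11, 3); Player 1 gets 10.
Among 7, 10, the best is 10 at B. Subgame-perfect outcome: (B, L) with payoffs (10, 11).
Under simultaneous play:
Player 1's best replies: L→T; R→T.
C's best replies: T→R; B→L.
Only (T, R) has each player best-responding; Nash payoffs (7, 11).
Player 1's commitment gain: 10 − 7 = 3.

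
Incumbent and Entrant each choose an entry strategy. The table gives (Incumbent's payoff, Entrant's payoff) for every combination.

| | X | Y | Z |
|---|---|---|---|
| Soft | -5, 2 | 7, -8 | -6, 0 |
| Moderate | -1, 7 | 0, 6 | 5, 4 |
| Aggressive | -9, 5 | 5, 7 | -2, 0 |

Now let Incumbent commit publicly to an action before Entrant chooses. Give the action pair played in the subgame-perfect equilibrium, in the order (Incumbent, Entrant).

Backward induction with Incumbent moving first.
- Soft: Entrant compares 2, -8, 0 and picks X; Incumbent would get -5.
- Moderate: Entrant compares 7, 6, 4 and picks X; Incumbent would get -1.
- Aggressive: Entrant compares 5, 7, 0 and picks Y; Incumbent would get 5.
Among -5, -1, 5, the best is 5 at Aggressive. Subgame-perfect outcome: (Aggressive, Y) with payoffs (5, 7).

(Aggressive, Y)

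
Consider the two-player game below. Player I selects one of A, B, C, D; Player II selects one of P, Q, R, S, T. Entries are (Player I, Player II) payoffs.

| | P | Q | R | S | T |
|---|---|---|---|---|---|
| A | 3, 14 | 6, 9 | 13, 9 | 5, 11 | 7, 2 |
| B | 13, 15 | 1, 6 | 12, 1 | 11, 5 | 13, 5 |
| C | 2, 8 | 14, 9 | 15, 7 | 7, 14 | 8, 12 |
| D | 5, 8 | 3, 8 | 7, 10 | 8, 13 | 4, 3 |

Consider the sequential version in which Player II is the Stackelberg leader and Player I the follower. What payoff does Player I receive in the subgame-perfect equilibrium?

13

Backward induction with Player II moving first.
- P → Player I plays B (best of 3, 13, 2, 5); Player II gets 15.
- Q → Player I plays C (best of 6, 1, 14, 3); Player II gets 9.
- R → Player I plays C (best of 13, 12, 15, 7); Player II gets 7.
- S → Player I plays B (best of 5, 11, 7, 8); Player II gets 5.
- T → Player I plays B (best of 7, 13, 8, 4); Player II gets 5.
Player II's induced payoffs are 15, 9, 7, 5, 5, so Player II commits to P. Subgame-perfect outcome: (B, P) with payoffs (13, 15).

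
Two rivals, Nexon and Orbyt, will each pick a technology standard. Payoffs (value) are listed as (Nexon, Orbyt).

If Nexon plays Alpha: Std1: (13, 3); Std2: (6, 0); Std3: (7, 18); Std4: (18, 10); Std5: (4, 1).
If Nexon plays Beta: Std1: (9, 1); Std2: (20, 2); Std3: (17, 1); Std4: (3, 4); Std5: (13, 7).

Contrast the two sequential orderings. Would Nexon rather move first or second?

second

If Nexon leads: Orbyt's best replies are Alpha→Std3, Beta→Std5; Nexon's induced payoffs 7, 13; outcome (Beta, Std5), payoffs (13, 7).
If Orbyt leads: Nexon's best replies are Std1→Alpha, Std2→Beta, Std3→Beta, Std4→Alpha, Std5→Beta; Orbyt's induced payoffs 3, 2, 1, 10, 7; outcome (Alpha, Std4), payoffs (18, 10).
Nexon gets 13 moving first and 18 moving second, so Nexon prefers to move second.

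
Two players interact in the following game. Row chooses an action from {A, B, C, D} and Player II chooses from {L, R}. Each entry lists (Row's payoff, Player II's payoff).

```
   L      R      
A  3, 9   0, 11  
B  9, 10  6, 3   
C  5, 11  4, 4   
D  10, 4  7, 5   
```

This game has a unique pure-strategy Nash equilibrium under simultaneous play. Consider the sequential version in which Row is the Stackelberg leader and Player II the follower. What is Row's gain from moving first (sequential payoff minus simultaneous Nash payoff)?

2

Backward induction with Row moving first.
- A: Player II compares 9, 11 and picks R; Row would get 0.
- B: Player II compares 10, 3 and picks L; Row would get 9.
- C: Player II compares 11, 4 and picks L; Row would get 5.
- D: Player II compares 4, 5 and picks R; Row would get 7.
Among 0, 9, 5, 7, the best is 9 at B. Subgame-perfect outcome: (B, L) with payoffs (9, 10).
Now find the simultaneous Nash equilibrium.
Row's best replies: L→D; R→D.
Player II's best replies: A→R; B→L; C→L; D→R.
The unique mutual best reply is (D, R), giving (7, 5).
Row's commitment gain: 9 − 7 = 2.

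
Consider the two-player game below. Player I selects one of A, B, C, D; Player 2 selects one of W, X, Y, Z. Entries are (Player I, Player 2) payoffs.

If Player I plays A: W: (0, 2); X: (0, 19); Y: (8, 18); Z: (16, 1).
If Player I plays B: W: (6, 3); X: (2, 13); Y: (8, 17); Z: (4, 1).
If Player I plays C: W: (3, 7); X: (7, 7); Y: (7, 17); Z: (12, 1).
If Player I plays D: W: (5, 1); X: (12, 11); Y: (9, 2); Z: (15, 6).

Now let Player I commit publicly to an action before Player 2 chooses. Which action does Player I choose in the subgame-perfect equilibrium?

Backward induction with Player I moving first.
- A: Player 2 compares 2, 19, 18, 1 and picks X; Player I would get 0.
- B: Player 2 compares 3, 13, 17, 1 and picks Y; Player I would get 8.
- C: Player 2 compares 7, 7, 17, 1 and picks Y; Player I would get 7.
- D: Player 2 compares 1, 11, 2, 6 and picks X; Player I would get 12.
Among 0, 8, 7, 12, the best is 12 at D. Subgame-perfect outcome: (D, X) with payoffs (12, 11).

D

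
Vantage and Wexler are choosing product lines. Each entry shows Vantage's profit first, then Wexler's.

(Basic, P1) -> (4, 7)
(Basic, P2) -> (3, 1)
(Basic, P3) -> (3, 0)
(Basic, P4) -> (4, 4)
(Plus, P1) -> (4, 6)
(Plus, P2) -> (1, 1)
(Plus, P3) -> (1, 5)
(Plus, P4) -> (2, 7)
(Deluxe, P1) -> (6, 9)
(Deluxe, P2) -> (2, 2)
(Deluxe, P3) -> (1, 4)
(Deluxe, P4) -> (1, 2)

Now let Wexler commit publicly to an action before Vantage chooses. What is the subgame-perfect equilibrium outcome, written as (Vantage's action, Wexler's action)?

Backward induction with Wexler moving first.
- P1: BR = Deluxe, leader payoff 9.
- P2: BR = Basic, leader payoff 1.
- P3: BR = Basic, leader payoff 0.
- P4: BR = Basic, leader payoff 4.
Among 9, 1, 0, 4, the best is 9 at P1. Subgame-perfect outcome: (Deluxe, P1) with payoffs (6, 9).

(Deluxe, P1)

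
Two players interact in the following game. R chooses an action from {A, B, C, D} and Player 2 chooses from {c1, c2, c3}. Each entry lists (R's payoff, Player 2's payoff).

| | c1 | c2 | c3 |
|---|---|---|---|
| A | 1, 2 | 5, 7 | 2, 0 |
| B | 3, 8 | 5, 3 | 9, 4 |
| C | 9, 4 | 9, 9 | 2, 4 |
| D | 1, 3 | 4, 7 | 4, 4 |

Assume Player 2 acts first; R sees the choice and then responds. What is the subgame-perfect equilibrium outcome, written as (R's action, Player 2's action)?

Solve by backward induction (Player 2 leads).
- c1: BR = C, leader payoff 4.
- c2: BR = C, leader payoff 9.
- c3: BR = B, leader payoff 4.
Maximizing over 4, 9, 4, Player 2 chooses c2. Subgame-perfect outcome: (C, c2) with payoffs (9, 9).

(C, c2)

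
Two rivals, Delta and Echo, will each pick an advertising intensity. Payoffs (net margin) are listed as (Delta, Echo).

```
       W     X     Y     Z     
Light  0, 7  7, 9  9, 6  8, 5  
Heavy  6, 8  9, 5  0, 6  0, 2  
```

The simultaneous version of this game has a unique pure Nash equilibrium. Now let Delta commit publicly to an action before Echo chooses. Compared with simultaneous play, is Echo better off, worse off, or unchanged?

better off

Backward induction with Delta moving first.
- Light → Echo plays X (best of 7, 9, 6, 5); Delta gets 7.
- Heavy → Echo plays W (best of 8, 5, 6, 2); Delta gets 6.
Among 7, 6, the best is 7 at Light. Subgame-perfect outcome: (Light, X) with payoffs (7, 9).
Under simultaneous play:
Delta's best replies: W→Heavy; X→Heavy; Y→Light; Z→Light.
Echo's best replies: Light→X; Heavy→W.
The unique mutual best reply is (Heavy, W), giving (6, 8).
Echo earns 9 sequentially versus 8 at the Nash outcome: better off.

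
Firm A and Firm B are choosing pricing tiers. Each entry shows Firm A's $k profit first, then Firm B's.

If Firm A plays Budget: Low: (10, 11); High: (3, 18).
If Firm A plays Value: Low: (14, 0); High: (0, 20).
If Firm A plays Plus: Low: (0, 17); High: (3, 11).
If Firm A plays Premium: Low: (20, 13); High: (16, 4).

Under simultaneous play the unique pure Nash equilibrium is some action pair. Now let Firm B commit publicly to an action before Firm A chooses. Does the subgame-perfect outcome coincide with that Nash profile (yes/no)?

yes

Firm A best-responds to each possible Firm B move:
- Low: BR = Premium, leader payoff 13.
- High: BR = Premium, leader payoff 4.
Firm B's induced payoffs are 13, 4, so Firm B commits to Low. Subgame-perfect outcome: (Premium, Low) with payoffs (20, 13).
Under simultaneous play:
Firm A's best replies: Low→Premium; High→Premium.
Firm B's best replies: Budget→High; Value→High; Plus→Low; Premium→Low.
Only (Premium, Low) has each player best-responding; Nash payoffs (20, 13).
Sequential outcome (Premium, Low) coincides with the Nash profile (Premium, Low).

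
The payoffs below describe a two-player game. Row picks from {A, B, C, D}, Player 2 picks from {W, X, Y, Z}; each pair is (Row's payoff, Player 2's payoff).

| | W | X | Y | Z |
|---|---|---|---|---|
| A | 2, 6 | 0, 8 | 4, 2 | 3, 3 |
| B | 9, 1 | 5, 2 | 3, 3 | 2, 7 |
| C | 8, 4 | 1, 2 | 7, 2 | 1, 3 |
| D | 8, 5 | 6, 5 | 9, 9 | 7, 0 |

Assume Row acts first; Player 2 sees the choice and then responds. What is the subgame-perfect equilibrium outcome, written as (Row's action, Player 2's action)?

(D, Y)

Player 2 best-responds to each possible Row move:
- A: Player 2 compares 6, 8, 2, 3 and picks X; Row would get 0.
- B: Player 2 compares 1, 2, 3, 7 and picks Z; Row would get 2.
- C: Player 2 compares 4, 2, 2, 3 and picks W; Row would get 8.
- D: Player 2 compares 5, 5, 9, 0 and picks Y; Row would get 9.
Maximizing over 0, 2, 8, 9, Row chooses D. Subgame-perfect outcome: (D, Y) with payoffs (9, 9).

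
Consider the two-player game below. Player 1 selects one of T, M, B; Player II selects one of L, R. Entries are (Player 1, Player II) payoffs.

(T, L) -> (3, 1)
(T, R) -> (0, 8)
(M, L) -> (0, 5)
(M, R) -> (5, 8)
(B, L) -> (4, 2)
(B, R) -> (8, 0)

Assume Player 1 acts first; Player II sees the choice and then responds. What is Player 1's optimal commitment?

Player II best-responds to each possible Player 1 move:
- T → Player II plays R (best of 1, 8); Player 1 gets 0.
- M → Player II plays R (best of 5, 8); Player 1 gets 5.
- B → Player II plays L (best of 2, 0); Player 1 gets 4.
Among 0, 5, 4, the best is 5 at M. Subgame-perfect outcome: (M, R) with payoffs (5, 8).

M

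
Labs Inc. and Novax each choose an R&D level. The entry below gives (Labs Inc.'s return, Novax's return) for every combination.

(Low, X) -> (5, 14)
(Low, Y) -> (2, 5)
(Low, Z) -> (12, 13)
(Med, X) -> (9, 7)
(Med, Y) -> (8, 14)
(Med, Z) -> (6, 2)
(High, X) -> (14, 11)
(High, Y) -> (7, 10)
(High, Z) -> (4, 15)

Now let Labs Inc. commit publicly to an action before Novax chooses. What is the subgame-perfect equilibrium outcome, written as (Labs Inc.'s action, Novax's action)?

(Med, Y)

Work backward from Novax's decision.
- Low: BR = X, leader payoff 5.
- Med: BR = Y, leader payoff 8.
- High: BR = Z, leader payoff 4.
Labs Inc.'s induced payoffs are 5, 8, 4, so Labs Inc. commits to Med. Subgame-perfect outcome: (Med, Y) with payoffs (8, 14).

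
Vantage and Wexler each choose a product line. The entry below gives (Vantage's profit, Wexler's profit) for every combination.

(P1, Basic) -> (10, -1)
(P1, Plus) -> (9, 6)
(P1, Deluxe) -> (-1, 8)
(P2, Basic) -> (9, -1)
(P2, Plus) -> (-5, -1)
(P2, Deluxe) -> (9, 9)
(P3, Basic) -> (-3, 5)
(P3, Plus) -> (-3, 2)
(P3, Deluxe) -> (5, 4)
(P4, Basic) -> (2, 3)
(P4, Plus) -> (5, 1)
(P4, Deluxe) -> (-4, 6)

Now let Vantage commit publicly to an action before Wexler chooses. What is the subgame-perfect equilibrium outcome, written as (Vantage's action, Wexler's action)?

Solve by backward induction (Vantage leads).
- P1: Wexler compares -1, 6, 8 and picks Deluxe; Vantage would get -1.
- P2: Wexler compares -1, -1, 9 and picks Deluxe; Vantage would get 9.
- P3: Wexler compares 5, 2, 4 and picks Basic; Vantage would get -3.
- P4: Wexler compares 3, 1, 6 and picks Deluxe; Vantage would get -4.
Vantage's induced payoffs are -1, 9, -3, -4, so Vantage commits to P2. Subgame-perfect outcome: (P2, Deluxe) with payoffs (9, 9).

(P2, Deluxe)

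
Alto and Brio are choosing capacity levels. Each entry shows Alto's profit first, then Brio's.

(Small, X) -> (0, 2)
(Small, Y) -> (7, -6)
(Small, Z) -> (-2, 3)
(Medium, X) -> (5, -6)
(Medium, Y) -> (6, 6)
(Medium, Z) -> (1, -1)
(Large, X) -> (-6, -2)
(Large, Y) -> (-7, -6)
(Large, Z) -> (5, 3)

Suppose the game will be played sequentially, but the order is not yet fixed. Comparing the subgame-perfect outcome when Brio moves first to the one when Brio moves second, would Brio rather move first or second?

second

If Alto leads: Brio's best replies are Small→Z, Medium→Y, Large→Z; Alto's induced payoffs -2, 6, 5; outcome (Medium, Y), payoffs (6, 6).
If Brio leads: Alto's best replies are X→Medium, Y→Small, Z→Large; Brio's induced payoffs -6, -6, 3; outcome (Large, Z), payoffs (5, 3).
Brio gets 3 moving first and 6 moving second, so Brio prefers to move second.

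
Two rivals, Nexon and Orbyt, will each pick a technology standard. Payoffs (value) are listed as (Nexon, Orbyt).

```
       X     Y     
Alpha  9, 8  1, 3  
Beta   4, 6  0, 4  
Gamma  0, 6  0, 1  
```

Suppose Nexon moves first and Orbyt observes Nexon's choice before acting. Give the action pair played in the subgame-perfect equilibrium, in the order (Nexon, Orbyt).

(Alpha, X)

Solve by backward induction (Nexon leads).
- Alpha → Orbyt plays X (best of 8, 3); Nexon gets 9.
- Beta → Orbyt plays X (best of 6, 4); Nexon gets 4.
- Gamma → Orbyt plays X (best of 6, 1); Nexon gets 0.
Nexon's induced payoffs are 9, 4, 0, so Nexon commits to Alpha. Subgame-perfect outcome: (Alpha, X) with payoffs (9, 8).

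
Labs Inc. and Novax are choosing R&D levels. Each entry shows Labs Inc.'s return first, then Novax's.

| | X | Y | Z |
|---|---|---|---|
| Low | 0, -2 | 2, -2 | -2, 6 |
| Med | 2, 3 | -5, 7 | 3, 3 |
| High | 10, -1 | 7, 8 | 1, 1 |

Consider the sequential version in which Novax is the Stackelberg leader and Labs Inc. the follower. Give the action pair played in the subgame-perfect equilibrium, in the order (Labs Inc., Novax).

(High, Y)

Labs Inc. best-responds to each possible Novax move:
- X: BR = High, leader payoff -1.
- Y: BR = High, leader payoff 8.
- Z: BR = Med, leader payoff 3.
Maximizing over -1, 8, 3, Novax chooses Y. Subgame-perfect outcome: (High, Y) with payoffs (7, 8).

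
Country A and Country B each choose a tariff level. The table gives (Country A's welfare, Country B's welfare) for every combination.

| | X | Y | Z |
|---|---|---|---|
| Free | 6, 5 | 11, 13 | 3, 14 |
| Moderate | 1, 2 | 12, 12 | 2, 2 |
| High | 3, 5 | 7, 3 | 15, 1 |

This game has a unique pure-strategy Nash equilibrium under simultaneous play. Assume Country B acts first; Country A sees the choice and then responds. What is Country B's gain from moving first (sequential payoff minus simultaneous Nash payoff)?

Backward induction with Country B moving first.
- X → Country A plays Free (best of 6, 1, 3); Country B gets 5.
- Y → Country A plays Moderate (best of 11, 12, 7); Country B gets 12.
- Z → Country A plays High (best of 3, 2, 15); Country B gets 1.
Among 5, 12, 1, the best is 12 at Y. Subgame-perfect outcome: (Moderate, Y) with payoffs (12, 12).
Now find the simultaneous Nash equilibrium.
Country A's best replies: X→Free; Y→Moderate; Z→High.
Country B's best replies: Free→Z; Moderate→Y; High→X.
The unique mutual best reply is (Moderate, Y), giving (12, 12).
Country B's commitment gain: 12 − 12 = 0.

0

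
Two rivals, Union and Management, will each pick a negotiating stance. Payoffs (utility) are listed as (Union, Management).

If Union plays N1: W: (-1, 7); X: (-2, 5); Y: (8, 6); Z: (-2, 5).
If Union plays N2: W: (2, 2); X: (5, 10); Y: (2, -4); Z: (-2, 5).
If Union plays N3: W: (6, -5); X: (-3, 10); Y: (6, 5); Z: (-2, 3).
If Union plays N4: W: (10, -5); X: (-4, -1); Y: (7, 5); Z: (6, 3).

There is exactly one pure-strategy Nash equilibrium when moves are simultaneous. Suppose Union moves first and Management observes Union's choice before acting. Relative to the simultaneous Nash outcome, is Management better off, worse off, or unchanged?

worse off

Management best-responds to each possible Union move:
- N1: Management compares 7, 5, 6, 5 and picks W; Union would get -1.
- N2: Management compares 2, 10, -4, 5 and picks X; Union would get 5.
- N3: Management compares -5, 10, 5, 3 and picks X; Union would get -3.
- N4: Management compares -5, -1, 5, 3 and picks Y; Union would get 7.
Union's induced payoffs are -1, 5, -3, 7, so Union commits to N4. Subgame-perfect outcome: (N4, Y) with payoffs (7, 5).
Now find the simultaneous Nash equilibrium.
Union's best replies: W→N4; X→N2; Y→N1; Z→N4.
Management's best replies: N1→W; N2→X; N3→X; N4→Y.
Only (N2, X) has each player best-responding; Nash payoffs (5, 10).
Management earns 5 sequentially versus 10 at the Nash outcome: worse off.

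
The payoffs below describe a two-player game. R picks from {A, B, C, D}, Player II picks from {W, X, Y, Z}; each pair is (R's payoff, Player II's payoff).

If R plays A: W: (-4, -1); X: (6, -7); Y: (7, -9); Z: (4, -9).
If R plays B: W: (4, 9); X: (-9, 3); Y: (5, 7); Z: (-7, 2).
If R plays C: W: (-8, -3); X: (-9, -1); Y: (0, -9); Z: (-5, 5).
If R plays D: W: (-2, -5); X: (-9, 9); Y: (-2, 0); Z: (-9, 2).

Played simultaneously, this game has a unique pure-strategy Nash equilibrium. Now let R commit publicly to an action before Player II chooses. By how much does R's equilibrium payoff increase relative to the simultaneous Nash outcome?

0

Player II best-responds to each possible R move:
- A: Player II compares -1, -7, -9, -9 and picks W; R would get -4.
- B: Player II compares 9, 3, 7, 2 and picks W; R would get 4.
- C: Player II compares -3, -1, -9, 5 and picks Z; R would get -5.
- D: Player II compares -5, 9, 0, 2 and picks X; R would get -9.
R's induced payoffs are -4, 4, -5, -9, so R commits to B. Subgame-perfect outcome: (B, W) with payoffs (4, 9).
Now find the simultaneous Nash equilibrium.
R's best replies: W→B; X→A; Y→A; Z→A.
Player II's best replies: A→W; B→W; C→Z; D→X.
Only (B, W) has each player best-responding; Nash payoffs (4, 9).
R's commitment gain: 4 − 4 = 0.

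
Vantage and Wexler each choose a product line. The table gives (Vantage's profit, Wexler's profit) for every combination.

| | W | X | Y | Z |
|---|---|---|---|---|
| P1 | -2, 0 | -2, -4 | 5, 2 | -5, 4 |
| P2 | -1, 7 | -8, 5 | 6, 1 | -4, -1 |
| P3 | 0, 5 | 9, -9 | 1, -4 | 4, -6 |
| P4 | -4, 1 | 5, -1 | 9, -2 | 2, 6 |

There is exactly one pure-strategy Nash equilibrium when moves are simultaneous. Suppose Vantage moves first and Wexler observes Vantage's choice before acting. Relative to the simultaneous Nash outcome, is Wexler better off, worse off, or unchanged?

better off

Wexler best-responds to each possible Vantage move:
- P1: BR = Z, leader payoff -5.
- P2: BR = W, leader payoff -1.
- P3: BR = W, leader payoff 0.
- P4: BR = Z, leader payoff 2.
Maximizing over -5, -1, 0, 2, Vantage chooses P4. Subgame-perfect outcome: (P4, Z) with payoffs (2, 6).
Under simultaneous play:
Vantage's best replies: W→P3; X→P3; Y→P4; Z→P3.
Wexler's best replies: P1→Z; P2→W; P3→W; P4→Z.
Only (P3, W) has each player best-responding; Nash payoffs (0, 5).
Wexler earns 6 sequentially versus 5 at the Nash outcome: better off.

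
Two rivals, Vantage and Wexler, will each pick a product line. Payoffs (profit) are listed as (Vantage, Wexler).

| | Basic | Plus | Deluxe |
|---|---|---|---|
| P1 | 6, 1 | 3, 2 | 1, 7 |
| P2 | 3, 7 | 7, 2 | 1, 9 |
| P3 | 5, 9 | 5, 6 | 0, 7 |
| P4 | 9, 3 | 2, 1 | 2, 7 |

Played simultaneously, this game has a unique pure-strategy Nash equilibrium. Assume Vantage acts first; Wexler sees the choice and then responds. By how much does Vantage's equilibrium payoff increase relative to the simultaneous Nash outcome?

3

Wexler best-responds to each possible Vantage move:
- P1: BR = Deluxe, leader payoff 1.
- P2: BR = Deluxe, leader payoff 1.
- P3: BR = Basic, leader payoff 5.
- P4: BR = Deluxe, leader payoff 2.
Vantage's induced payoffs are 1, 1, 5, 2, so Vantage commits to P3. Subgame-perfect outcome: (P3, Basic) with payoffs (5, 9).
For the simultaneous game, intersect best replies.
Vantage's best replies: Basic→P4; Plus→P2; Deluxe→P4.
Wexler's best replies: P1→Deluxe; P2→Deluxe; P3→Basic; P4→Deluxe.
The unique mutual best reply is (P4, Deluxe), giving (2, 7).
Vantage's commitment gain: 5 − 2 = 3.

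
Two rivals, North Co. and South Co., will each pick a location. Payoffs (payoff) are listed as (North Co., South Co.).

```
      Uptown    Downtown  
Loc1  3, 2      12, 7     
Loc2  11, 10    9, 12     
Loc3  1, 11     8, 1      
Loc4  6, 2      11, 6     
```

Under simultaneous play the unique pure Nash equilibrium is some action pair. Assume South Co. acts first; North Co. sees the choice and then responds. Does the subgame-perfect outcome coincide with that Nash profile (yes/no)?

Backward induction with South Co. moving first.
- Uptown: North Co. compares 3, 11, 1, 6 and picks Loc2; South Co. would get 10.
- Downtown: North Co. compares 12, 9, 8, 11 and picks Loc1; South Co. would get 7.
Maximizing over 10, 7, South Co. chooses Uptown. Subgame-perfect outcome: (Loc2, Uptown) with payoffs (11, 10).
Now find the simultaneous Nash equilibrium.
North Co.'s best replies: Uptown→Loc2; Downtown→Loc1.
South Co.'s best replies: Loc1→Downtown; Loc2→Downtown; Loc3→Uptown; Loc4→Downtown.
The unique mutual best reply is (Loc1, Downtown), giving (12, 7).
Sequential outcome (Loc2, Uptown) differs from the Nash profile (Loc1, Downtown).

no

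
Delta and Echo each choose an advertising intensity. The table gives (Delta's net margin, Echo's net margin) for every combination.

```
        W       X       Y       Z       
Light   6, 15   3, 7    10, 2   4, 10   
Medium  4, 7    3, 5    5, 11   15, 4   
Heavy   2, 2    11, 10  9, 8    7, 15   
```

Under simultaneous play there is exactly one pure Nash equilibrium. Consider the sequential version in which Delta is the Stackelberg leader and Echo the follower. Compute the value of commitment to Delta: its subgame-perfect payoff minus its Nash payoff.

Solve by backward induction (Delta leads).
- Light: Echo compares 15, 7, 2, 10 and picks W; Delta would get 6.
- Medium: Echo compares 7, 5, 11, 4 and picks Y; Delta would get 5.
- Heavy: Echo compares 2, 10, 8, 15 and picks Z; Delta would get 7.
Delta's induced payoffs are 6, 5, 7, so Delta commits to Heavy. Subgame-perfect outcome: (Heavy, Z) with payoffs (7, 15).
For the simultaneous game, intersect best replies.
Delta's best replies: W→Light; X→Heavy; Y→Light; Z→Medium.
Echo's best replies: Light→W; Medium→Y; Heavy→Z.
The unique mutual best reply is (Light, W), giving (6, 15).
Delta's commitment gain: 7 − 6 = 1.

1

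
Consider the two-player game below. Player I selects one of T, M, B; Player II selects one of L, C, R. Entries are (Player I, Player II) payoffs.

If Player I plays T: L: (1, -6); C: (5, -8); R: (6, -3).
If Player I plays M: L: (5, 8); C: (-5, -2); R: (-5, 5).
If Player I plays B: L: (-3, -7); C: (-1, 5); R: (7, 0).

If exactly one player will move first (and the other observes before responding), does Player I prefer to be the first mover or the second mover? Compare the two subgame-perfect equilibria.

If Player I leads: Player II's best replies are T→R, M→L, B→C; Player I's induced payoffs 6, 5, -1; outcome (T, R), payoffs (6, -3).
If Player II leads: Player I's best replies are L→M, C→T, R→B; Player II's induced payoffs 8, -8, 0; outcome (M, L), payoffs (5, 8).
Player I gets 6 moving first and 5 moving second, so Player I prefers to move first.

first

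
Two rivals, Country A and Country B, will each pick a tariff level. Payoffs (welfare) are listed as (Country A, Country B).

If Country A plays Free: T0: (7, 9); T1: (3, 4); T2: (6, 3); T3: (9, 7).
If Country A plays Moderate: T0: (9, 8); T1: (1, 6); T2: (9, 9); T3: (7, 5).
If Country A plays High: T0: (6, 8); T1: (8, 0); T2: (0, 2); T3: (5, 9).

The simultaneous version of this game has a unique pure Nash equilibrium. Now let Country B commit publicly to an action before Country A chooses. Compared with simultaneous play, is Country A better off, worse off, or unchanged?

unchanged

Work backward from Country A's decision.
- T0: BR = Moderate, leader payoff 8.
- T1: BR = High, leader payoff 0.
- T2: BR = Moderate, leader payoff 9.
- T3: BR = Free, leader payoff 7.
Country B's induced payoffs are 8, 0, 9, 7, so Country B commits to T2. Subgame-perfect outcome: (Moderate, T2) with payoffs (9, 9).
Now find the simultaneous Nash equilibrium.
Country A's best replies: T0→Moderate; T1→High; T2→Moderate; T3→Free.
Country B's best replies: Free→T0; Moderate→T2; High→T3.
The unique mutual best reply is (Moderate, T2), giving (9, 9).
Country A earns 9 sequentially versus 9 at the Nash outcome: unchanged.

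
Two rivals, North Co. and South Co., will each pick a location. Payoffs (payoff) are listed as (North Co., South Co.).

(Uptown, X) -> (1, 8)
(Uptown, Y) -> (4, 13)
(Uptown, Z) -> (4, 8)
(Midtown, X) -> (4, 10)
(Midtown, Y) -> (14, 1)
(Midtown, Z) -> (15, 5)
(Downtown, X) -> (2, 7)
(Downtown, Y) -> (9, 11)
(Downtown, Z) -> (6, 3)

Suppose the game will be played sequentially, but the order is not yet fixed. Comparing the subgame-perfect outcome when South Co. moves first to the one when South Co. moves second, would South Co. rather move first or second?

If North Co. leads: South Co.'s best replies are Uptown→Y, Midtown→X, Downtown→Y; North Co.'s induced payoffs 4, 4, 9; outcome (Downtown, Y), payoffs (9, 11).
If South Co. leads: North Co.'s best replies are X→Midtown, Y→Midtown, Z→Midtown; South Co.'s induced payoffs 10, 1, 5; outcome (Midtown, X), payoffs (4, 10).
South Co. gets 10 moving first and 11 moving second, so South Co. prefers to move second.

second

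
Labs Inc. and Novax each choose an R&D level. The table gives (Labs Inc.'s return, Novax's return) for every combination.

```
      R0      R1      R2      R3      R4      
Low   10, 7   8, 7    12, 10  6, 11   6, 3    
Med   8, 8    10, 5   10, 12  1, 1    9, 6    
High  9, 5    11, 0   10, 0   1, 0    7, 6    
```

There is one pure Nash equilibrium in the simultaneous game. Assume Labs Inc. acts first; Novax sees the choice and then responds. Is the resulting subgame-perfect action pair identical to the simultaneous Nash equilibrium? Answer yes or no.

Work backward from Novax's decision.
- Low: Novax compares 7, 7, 10, 11, 3 and picks R3; Labs Inc. would get 6.
- Med: Novax compares 8, 5, 12, 1, 6 and picks R2; Labs Inc. would get 10.
- High: Novax compares 5, 0, 0, 0, 6 and picks R4; Labs Inc. would get 7.
Among 6, 10, 7, the best is 10 at Med. Subgame-perfect outcome: (Med, R2) with payoffs (10, 12).
Under simultaneous play:
Labs Inc.'s best replies: R0→Low; R1→High; R2→Low; R3→Low; R4→Med.
Novax's best replies: Low→R3; Med→R2; High→R4.
The unique mutual best reply is (Low, R3), giving (6, 11).
Sequential outcome (Med, R2) differs from the Nash profile (Low, R3).

no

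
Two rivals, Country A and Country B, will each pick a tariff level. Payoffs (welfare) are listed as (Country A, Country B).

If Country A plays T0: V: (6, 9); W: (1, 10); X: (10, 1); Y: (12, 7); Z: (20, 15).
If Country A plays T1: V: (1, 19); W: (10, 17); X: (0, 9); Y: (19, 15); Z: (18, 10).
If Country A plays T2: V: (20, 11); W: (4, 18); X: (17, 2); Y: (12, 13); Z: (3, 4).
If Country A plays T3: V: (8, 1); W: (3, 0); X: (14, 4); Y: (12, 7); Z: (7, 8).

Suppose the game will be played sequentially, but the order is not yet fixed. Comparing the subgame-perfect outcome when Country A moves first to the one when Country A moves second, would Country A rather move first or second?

If Country A leads: Country B's best replies are T0→Z, T1→V, T2→W, T3→Z; Country A's induced payoffs 20, 1, 4, 7; outcome (T0, Z), payoffs (20, 15).
If Country B leads: Country A's best replies are V→T2, W→T1, X→T2, Y→T1, Z→T0; Country B's induced payoffs 11, 17, 2, 15, 15; outcome (T1, W), payoffs (10, 17).
Country A gets 20 moving first and 10 moving second, so Country A prefers to move first.

first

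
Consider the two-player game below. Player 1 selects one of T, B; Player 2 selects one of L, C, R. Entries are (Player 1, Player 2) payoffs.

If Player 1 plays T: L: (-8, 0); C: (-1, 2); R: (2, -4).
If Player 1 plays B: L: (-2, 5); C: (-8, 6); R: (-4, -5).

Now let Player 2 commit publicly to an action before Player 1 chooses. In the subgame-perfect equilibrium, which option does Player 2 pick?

Backward induction with Player 2 moving first.
- L → Player 1 plays B (best of -8, -2); Player 2 gets 5.
- C → Player 1 plays T (best of -1, -8); Player 2 gets 2.
- R → Player 1 plays T (best of 2, -4); Player 2 gets -4.
Among 5, 2, -4, the best is 5 at L. Subgame-perfect outcome: (B, L) with payoffs (-2, 5).

L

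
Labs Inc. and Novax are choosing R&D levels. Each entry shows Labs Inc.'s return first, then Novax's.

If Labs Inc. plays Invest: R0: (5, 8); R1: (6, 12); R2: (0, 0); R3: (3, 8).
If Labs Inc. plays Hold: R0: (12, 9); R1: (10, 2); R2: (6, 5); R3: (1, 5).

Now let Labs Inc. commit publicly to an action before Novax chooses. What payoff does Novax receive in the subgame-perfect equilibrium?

Solve by backward induction (Labs Inc. leads).
- Invest: Novax compares 8, 12, 0, 8 and picks R1; Labs Inc. would get 6.
- Hold: Novax compares 9, 2, 5, 5 and picks R0; Labs Inc. would get 12.
Labs Inc.'s induced payoffs are 6, 12, so Labs Inc. commits to Hold. Subgame-perfect outcome: (Hold, R0) with payoffs (12, 9).

9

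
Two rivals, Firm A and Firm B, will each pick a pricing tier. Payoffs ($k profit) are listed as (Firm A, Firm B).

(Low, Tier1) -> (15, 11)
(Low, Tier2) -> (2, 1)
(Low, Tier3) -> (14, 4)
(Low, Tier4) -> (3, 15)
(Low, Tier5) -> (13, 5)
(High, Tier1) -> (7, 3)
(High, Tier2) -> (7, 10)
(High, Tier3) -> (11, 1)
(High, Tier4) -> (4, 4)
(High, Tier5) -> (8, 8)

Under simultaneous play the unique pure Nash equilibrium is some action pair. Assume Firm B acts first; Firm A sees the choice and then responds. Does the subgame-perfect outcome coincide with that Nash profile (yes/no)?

no

Solve by backward induction (Firm B leads).
- Tier1: Firm A compares 15, 7 and picks Low; Firm B would get 11.
- Tier2: Firm A compares 2, 7 and picks High; Firm B would get 10.
- Tier3: Firm A compares 14, 11 and picks Low; Firm B would get 4.
- Tier4: Firm A compares 3, 4 and picks High; Firm B would get 4.
- Tier5: Firm A compares 13, 8 and picks Low; Firm B would get 5.
Firm B's induced payoffs are 11, 10, 4, 4, 5, so Firm B commits to Tier1. Subgame-perfect outcome: (Low, Tier1) with payoffs (15, 11).
Under simultaneous play:
Firm A's best replies: Tier1→Low; Tier2→High; Tier3→Low; Tier4→High; Tier5→Low.
Firm B's best replies: Low→Tier4; High→Tier2.
The unique mutual best reply is (High, Tier2), giving (7, 10).
Sequential outcome (Low, Tier1) differs from the Nash profile (High, Tier2).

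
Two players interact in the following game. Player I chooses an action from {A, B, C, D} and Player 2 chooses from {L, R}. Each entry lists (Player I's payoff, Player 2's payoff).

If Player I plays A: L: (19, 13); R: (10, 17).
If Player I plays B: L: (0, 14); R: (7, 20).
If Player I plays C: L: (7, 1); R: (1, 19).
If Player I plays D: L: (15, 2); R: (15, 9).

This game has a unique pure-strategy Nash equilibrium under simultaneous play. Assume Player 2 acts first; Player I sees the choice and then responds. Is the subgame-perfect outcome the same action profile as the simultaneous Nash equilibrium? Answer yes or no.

no

Backward induction with Player 2 moving first.
- L: Player I compares 19, 0, 7, 15 and picks A; Player 2 would get 13.
- R: Player I compares 10, 7, 1, 15 and picks D; Player 2 would get 9.
Player 2's induced payoffs are 13, 9, so Player 2 commits to L. Subgame-perfect outcome: (A, L) with payoffs (19, 13).
Now find the simultaneous Nash equilibrium.
Player I's best replies: L→A; R→D.
Player 2's best replies: A→R; B→R; C→R; D→R.
The unique mutual best reply is (D, R), giving (15, 9).
Sequential outcome (A, L) differs from the Nash profile (D, R).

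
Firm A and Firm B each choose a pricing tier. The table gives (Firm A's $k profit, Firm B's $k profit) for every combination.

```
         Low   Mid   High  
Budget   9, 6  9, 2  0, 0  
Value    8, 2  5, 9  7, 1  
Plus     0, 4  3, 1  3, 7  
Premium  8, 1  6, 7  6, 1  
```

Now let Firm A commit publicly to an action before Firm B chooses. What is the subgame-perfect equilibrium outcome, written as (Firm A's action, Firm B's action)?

(Budget, Low)

Firm B best-responds to each possible Firm A move:
- Budget → Firm B plays Low (best of 6, 2, 0); Firm A gets 9.
- Value → Firm B plays Mid (best of 2, 9, 1); Firm A gets 5.
- Plus → Firm B plays High (best of 4, 1, 7); Firm A gets 3.
- Premium → Firm B plays Mid (best of 1, 7, 1); Firm A gets 6.
Firm A's induced payoffs are 9, 5, 3, 6, so Firm A commits to Budget. Subgame-perfect outcome: (Budget, Low) with payoffs (9, 6).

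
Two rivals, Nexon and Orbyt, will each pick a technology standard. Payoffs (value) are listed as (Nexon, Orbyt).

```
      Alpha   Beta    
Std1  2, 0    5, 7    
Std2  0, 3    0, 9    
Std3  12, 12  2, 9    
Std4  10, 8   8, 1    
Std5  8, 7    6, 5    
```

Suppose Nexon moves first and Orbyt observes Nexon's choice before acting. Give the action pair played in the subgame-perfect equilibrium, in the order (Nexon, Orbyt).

(Std3, Alpha)

Work backward from Orbyt's decision.
- Std1: Orbyt compares 0, 7 and picks Beta; Nexon would get 5.
- Std2: Orbyt compares 3, 9 and picks Beta; Nexon would get 0.
- Std3: Orbyt compares 12, 9 and picks Alpha; Nexon would get 12.
- Std4: Orbyt compares 8, 1 and picks Alpha; Nexon would get 10.
- Std5: Orbyt compares 7, 5 and picks Alpha; Nexon would get 8.
Maximizing over 5, 0, 12, 10, 8, Nexon chooses Std3. Subgame-perfect outcome: (Std3, Alpha) with payoffs (12, 12).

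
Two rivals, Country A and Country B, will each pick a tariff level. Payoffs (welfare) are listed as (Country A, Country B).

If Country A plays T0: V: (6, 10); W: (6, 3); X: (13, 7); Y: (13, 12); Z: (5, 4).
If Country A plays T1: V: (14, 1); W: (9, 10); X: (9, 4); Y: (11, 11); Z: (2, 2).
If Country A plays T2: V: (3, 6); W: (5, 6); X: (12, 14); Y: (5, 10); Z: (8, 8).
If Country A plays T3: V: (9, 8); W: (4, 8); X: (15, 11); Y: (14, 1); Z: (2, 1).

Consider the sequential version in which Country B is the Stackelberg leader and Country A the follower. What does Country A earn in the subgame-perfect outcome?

15

Solve by backward induction (Country B leads).
- V → Country A plays T1 (best of 6, 14, 3, 9); Country B gets 1.
- W → Country A plays T1 (best of 6, 9, 5, 4); Country B gets 10.
- X → Country A plays T3 (best of 13, 9, 12, 15); Country B gets 11.
- Y → Country A plays T3 (best of 13, 11, 5, 14); Country B gets 1.
- Z → Country A plays T2 (best of 5, 2, 8, 2); Country B gets 8.
Among 1, 10, 11, 1, 8, the best is 11 at X. Subgame-perfect outcome: (T3, X) with payoffs (15, 11).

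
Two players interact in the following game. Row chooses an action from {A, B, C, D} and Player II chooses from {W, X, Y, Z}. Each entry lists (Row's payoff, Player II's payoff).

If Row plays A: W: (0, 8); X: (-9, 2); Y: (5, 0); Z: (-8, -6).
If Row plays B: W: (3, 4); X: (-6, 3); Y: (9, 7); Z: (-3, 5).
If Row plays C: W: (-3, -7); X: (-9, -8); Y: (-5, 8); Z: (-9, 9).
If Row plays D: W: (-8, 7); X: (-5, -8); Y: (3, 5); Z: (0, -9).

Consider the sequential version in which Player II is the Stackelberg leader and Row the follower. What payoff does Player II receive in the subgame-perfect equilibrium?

Solve by backward induction (Player II leads).
- W: Row compares 0, 3, -3, -8 and picks B; Player II would get 4.
- X: Row compares -9, -6, -9, -5 and picks D; Player II would get -8.
- Y: Row compares 5, 9, -5, 3 and picks B; Player II would get 7.
- Z: Row compares -8, -3, -9, 0 and picks D; Player II would get -9.
Among 4, -8, 7, -9, the best is 7 at Y. Subgame-perfect outcome: (B, Y) with payoffs (9, 7).

7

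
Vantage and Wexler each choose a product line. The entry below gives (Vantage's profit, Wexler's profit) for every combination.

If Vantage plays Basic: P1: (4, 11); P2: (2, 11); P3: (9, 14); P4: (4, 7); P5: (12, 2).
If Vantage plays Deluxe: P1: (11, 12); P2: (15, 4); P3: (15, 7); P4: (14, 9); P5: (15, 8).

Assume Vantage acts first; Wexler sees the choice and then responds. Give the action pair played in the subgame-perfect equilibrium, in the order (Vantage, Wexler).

(Deluxe, P1)

Work backward from Wexler's decision.
- Basic: BR = P3, leader payoff 9.
- Deluxe: BR = P1, leader payoff 11.
Vantage's induced payoffs are 9, 11, so Vantage commits to Deluxe. Subgame-perfect outcome: (Deluxe, P1) with payoffs (11, 12).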